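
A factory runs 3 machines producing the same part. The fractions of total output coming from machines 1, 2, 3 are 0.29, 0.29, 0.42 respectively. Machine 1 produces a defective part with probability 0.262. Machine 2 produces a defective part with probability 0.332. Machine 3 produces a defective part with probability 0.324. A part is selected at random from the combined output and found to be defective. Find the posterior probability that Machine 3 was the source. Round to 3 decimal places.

Tabulate prior·likelihood by source: [1] prior 0.29, lik 0.262, product 0.07598; [2] prior 0.29, lik 0.332, product 0.09628; [3] prior 0.42, lik 0.324, product 0.1361.
Normalizing constant = 0.30834; the posterior for Machine 3 is its product over the sum, 0.1361/0.30834 = 0.441.

Posterior probability ≈ 0.441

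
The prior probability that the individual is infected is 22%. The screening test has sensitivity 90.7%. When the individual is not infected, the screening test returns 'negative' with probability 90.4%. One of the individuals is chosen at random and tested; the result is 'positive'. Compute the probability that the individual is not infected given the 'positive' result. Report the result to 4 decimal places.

P(¬H | E) ≈ 0.2729

Write H for 'the individual is infected'. Prior odds H:¬H = 0.22/0.78 = 0.28205. For the 'positive' outcome, the likelihood ratio is 0.907/0.096 = 9.4479.
Posterior odds = 0.28205 × 9.4479 = 2.6648, so P(H|E) = 2.6648/(1+2.6648) = 0.7271. Then P(¬H|E) = 1 − 0.7271 = 0.2729.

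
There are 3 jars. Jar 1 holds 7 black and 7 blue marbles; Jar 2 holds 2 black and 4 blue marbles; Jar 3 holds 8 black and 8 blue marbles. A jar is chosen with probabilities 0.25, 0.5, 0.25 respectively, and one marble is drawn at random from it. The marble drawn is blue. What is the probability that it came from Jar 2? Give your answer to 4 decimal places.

Posterior probability ≈ 0.5714

Tabulate prior·likelihood by source: [1] prior 0.25, lik 0.5, product 0.1250; [2] prior 0.5, lik 0.6667, product 0.3333; [3] prior 0.25, lik 0.5, product 0.1250.
Normalizing constant = 0.58333; the posterior for Jar 2 is its product over the sum, 0.3333/0.58333 = 0.5714.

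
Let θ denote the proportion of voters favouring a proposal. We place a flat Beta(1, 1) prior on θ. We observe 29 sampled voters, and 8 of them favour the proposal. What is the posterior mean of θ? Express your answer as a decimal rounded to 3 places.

Posterior mean ≈ 0.290

Observing 8 successes and 21 failures updates Beta(1, 1) by adding the success and failure counts to the two shape parameters: α = 1+8 = 9, β = 1+21 = 22.
E[θ | data] = 9/(9+22) = 0.290.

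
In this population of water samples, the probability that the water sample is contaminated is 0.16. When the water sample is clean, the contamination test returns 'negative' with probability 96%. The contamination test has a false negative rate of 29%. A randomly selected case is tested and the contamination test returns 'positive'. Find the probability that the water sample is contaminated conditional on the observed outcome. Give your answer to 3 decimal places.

P(H | E) ≈ 0.772

Write H for 'the water sample is contaminated'. Prior odds H:¬H = 0.16/0.84 = 0.19048. For the 'positive' outcome, the likelihood ratio is 0.71/0.04 = 17.750.
Posterior odds = 0.19048 × 17.750 = 3.3810, so P(H|E) = 3.3810/(1+3.3810) = 0.772.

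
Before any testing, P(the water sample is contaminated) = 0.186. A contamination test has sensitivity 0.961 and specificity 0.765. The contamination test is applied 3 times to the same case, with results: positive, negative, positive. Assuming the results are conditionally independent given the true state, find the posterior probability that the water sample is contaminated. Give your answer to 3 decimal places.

Let H be the event that the water sample is contaminated; start with P(H) = 0.186. P('positive'|H) = 0.961, P('positive'|¬H) = 0.235.
Update on result 1 ('positive'): P(H) ← 0.961·0.1860 / (0.961·0.1860 + 0.235·0.8140) = 0.17875/0.37004 = 0.4831.
Update on result 2 ('negative'): P(H) ← 0.039·0.4831 / (0.039·0.4831 + 0.765·0.5169) = 0.018839/0.41431 = 0.0455.
Update on result 3 ('positive'): P(H) ← 0.961·0.0455 / (0.961·0.0455 + 0.235·0.9545) = 0.043698/0.26801 = 0.1630.

Posterior P(H) ≈ 0.163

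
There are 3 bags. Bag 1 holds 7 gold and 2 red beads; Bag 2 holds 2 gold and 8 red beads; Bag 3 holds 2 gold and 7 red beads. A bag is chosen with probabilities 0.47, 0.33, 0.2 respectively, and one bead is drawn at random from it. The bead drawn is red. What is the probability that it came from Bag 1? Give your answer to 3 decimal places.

Tabulate prior·likelihood by source: [1] prior 0.47, lik 0.2222, product 0.1044; [2] prior 0.33, lik 0.8, product 0.2640; [3] prior 0.2, lik 0.7778, product 0.1556.
Normalizing constant = 0.52400; the posterior for Bag 1 is its product over the sum, 0.1044/0.52400 = 0.199.

Posterior probability ≈ 0.199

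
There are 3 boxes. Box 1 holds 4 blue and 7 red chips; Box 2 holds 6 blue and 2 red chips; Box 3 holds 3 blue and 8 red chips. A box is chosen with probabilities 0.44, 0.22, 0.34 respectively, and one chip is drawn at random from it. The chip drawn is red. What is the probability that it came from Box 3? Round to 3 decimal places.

P(red|Box 1) = 0.6364; P(red|Box 2) = 0.25; P(red|Box 3) = 0.7273.
Prior × likelihood for each source: 0.44·0.6364=0.2800, 0.22·0.25=0.05500, 0.34·0.7273=0.2473. Summing gives P(red) = 0.58227.
P(Box 3 | red) = 0.2473 / 0.58227 = 0.425.

Posterior probability ≈ 0.425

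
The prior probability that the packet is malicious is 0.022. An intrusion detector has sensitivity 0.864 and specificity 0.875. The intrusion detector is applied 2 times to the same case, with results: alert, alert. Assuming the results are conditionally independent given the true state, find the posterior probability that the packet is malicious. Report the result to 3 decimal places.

Posterior P(H) ≈ 0.518

Let H be the event that the packet is malicious; start with P(H) = 0.022. P('alert'|H) = 0.864, P('alert'|¬H) = 0.125.
Update on result 1 ('alert'): P(H) ← 0.864·0.0220 / (0.864·0.0220 + 0.125·0.9780) = 0.019008/0.14126 = 0.1346.
Update on result 2 ('alert'): P(H) ← 0.864·0.1346 / (0.864·0.1346 + 0.125·0.8654) = 0.11626/0.22444 = 0.5180.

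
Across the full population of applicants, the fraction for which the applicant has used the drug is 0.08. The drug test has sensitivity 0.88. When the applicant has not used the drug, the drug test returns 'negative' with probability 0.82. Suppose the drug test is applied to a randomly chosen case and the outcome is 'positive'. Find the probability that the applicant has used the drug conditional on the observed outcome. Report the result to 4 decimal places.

P(H | E) ≈ 0.2983

Let H be the event that the applicant has used the drug. P(H) = 0.08, so P(¬H) = 0.92. With E the 'positive' result, P(E|H) = 0.88 and P(E|¬H) = 0.18.
P(E) = 0.88·0.08 + 0.18·0.92 = 0.070400 + 0.16560 = 0.23600.
By Bayes' theorem, P(H|E) = 0.070400 / 0.23600 = 0.2983.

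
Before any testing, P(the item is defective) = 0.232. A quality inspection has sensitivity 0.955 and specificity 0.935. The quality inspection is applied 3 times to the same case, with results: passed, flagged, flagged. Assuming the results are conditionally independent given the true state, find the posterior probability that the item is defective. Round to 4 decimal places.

Posterior P(H) ≈ 0.7584

With H the event that the item is defective, the joint likelihood of the observed sequence is P(data|H) = 0.045·0.955·0.955 = 0.041041 and P(data|¬H) = 0.935·0.065·0.065 = 0.0039504.
Bayes: P(H|data) = 0.232·0.041041 / (0.232·0.041041 + 0.768·0.0039504) = 0.0095215/0.012555 = 0.7584.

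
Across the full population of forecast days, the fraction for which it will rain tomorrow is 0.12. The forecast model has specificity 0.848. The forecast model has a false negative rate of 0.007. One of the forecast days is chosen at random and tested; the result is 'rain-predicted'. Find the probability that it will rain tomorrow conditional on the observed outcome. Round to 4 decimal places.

P(H | E) ≈ 0.4711

Let H be the event that it will rain tomorrow. P(H) = 0.12, so P(¬H) = 0.88. With E the 'rain-predicted' result, P(E|H) = 0.993 and P(E|¬H) = 0.152.
P(E) = 0.993·0.12 + 0.152·0.88 = 0.11916 + 0.13376 = 0.25292.
By Bayes' theorem, P(H|E) = 0.11916 / 0.25292 = 0.4711.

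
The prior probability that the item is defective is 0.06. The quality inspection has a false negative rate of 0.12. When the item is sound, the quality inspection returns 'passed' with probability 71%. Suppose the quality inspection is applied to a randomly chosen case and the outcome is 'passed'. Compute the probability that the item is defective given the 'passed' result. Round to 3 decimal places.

Let H be the event that the item is defective. P(H) = 0.06, so P(¬H) = 0.94. With E the 'passed' result, P(E|H) = 0.12 and P(E|¬H) = 0.71.
P(E) = 0.12·0.06 + 0.71·0.94 = 0.0072000 + 0.66740 = 0.67460.
By Bayes' theorem, P(H|E) = 0.0072000 / 0.67460 = 0.011.

P(H | E) ≈ 0.011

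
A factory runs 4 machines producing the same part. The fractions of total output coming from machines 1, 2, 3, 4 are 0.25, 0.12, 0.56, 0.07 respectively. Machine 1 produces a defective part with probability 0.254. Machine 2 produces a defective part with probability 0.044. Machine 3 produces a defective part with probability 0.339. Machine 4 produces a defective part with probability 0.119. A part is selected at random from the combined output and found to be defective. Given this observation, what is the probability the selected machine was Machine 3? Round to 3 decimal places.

P(defective|M1) = 0.254; P(defective|M2) = 0.044; P(defective|M3) = 0.339; P(defective|M4) = 0.119.
Prior × likelihood for each source: 0.25·0.254=0.06350, 0.12·0.044=0.005280, 0.56·0.339=0.1898, 0.07·0.119=0.008330. Summing gives P(defective) = 0.26695.
P(Machine 3 | defective) = 0.1898 / 0.26695 = 0.711.

Posterior probability ≈ 0.711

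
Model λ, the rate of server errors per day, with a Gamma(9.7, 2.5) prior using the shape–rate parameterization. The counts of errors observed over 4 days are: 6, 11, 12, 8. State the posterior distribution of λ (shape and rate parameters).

Posterior: Gamma(shape=46.7, rate=6.5)

Total count ∑xᵢ = 37 over n = 4 days.
Gamma is conjugate to the Poisson likelihood: posterior is Gamma(shape = 9.7+37 = 46.7, rate = 2.5+4 = 6.5).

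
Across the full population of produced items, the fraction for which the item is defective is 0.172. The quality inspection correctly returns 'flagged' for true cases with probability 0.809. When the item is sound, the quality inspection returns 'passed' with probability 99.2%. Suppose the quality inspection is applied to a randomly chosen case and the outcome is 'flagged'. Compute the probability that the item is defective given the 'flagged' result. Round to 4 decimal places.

Let H be the event that the item is defective. P(H) = 0.172, so P(¬H) = 0.828. With E the 'flagged' result, P(E|H) = 0.809 and P(E|¬H) = 0.008.
P(E) = 0.809·0.172 + 0.008·0.828 = 0.13915 + 0.0066240 = 0.14577.
By Bayes' theorem, P(H|E) = 0.13915 / 0.14577 = 0.9546.

P(H | E) ≈ 0.9546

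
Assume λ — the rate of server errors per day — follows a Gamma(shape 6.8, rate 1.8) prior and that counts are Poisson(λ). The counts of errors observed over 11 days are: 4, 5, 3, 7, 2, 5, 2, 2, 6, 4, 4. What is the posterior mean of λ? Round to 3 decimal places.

Posterior mean ≈ 3.969

Total count ∑xᵢ = 44 over n = 11 days.
Gamma is conjugate to the Poisson likelihood: posterior is Gamma(shape = 6.8+44 = 50.8, rate = 1.8+11 = 12.8).
Posterior mean = shape/rate = 50.8/12.8 = 3.969.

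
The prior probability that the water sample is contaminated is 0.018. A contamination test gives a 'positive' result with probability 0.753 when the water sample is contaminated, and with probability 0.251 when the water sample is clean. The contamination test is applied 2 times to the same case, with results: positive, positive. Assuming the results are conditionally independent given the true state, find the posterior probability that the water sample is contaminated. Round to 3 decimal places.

With H the event that the water sample is contaminated, the joint likelihood of the observed sequence is P(data|H) = 0.753·0.753 = 0.56701 and P(data|¬H) = 0.251·0.251 = 0.063001.
Bayes: P(H|data) = 0.018·0.56701 / (0.018·0.56701 + 0.982·0.063001) = 0.010206/0.072073 = 0.1416.

Posterior P(H) ≈ 0.142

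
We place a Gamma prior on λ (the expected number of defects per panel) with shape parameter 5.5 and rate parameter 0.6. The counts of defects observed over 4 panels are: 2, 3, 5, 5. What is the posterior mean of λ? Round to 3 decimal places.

Posterior mean ≈ 4.457

Total count ∑xᵢ = 15 over n = 4 panels.
Gamma is conjugate to the Poisson likelihood: posterior is Gamma(shape = 5.5+15 = 20.5, rate = 0.6+4 = 4.6).
E[λ | data] = 20.5/4.6 = 4.457.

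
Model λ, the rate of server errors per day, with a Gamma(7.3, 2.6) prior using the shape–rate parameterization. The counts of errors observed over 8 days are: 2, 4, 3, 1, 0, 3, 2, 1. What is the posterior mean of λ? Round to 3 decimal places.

Posterior mean ≈ 2.198

Total count ∑xᵢ = 16 over n = 8 days.
Gamma is conjugate to the Poisson likelihood: posterior is Gamma(shape = 7.3+16 = 23.3, rate = 2.6+8 = 10.6).
E[λ | data] = 23.3/10.6 = 2.198.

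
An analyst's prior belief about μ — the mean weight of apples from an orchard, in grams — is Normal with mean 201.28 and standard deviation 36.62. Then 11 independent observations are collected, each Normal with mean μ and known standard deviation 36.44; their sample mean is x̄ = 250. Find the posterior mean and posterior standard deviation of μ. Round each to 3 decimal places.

With known σ, the Normal prior is conjugate. Weight on the data is w = (n/σ²)/(n/σ² + 1/τ₀²) = 0.00828392/(0.00828392+0.00074570) = 0.91742.
Posterior mean = w·x̄ + (1−w)·μ₀ = 0.91742·250 + 0.082584·201.28 = 245.977. Posterior variance = 1/(0.00828392+0.00074570) = 110.747, so SD = 10.524.

Posterior mean ≈ 245.977; posterior SD ≈ 10.524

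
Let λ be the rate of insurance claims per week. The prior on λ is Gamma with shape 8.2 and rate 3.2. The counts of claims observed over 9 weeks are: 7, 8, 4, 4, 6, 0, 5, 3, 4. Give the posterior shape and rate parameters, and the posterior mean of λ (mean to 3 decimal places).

Total count ∑xᵢ = 41 over n = 9 weeks.
Gamma is conjugate to the Poisson likelihood: posterior is Gamma(shape = 8.2+41 = 49.2, rate = 3.2+9 = 12.2).
Posterior mean = shape/rate = 49.2/12.2 = 4.033.

Posterior: Gamma(shape=49.2, rate=12.2); mean ≈ 4.033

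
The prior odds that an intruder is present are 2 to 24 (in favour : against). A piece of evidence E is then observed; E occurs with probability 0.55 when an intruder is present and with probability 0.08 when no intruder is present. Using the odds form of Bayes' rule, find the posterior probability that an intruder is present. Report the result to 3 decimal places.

Posterior probability ≈ 0.364

Prior odds = 2/24 = 0.083333. In log-odds, ln(0.083333) = -2.4849.
Add log likelihood ratio: ln(6.8750) = 1.9279.
Posterior log-odds = -0.55702, so posterior odds = exp(-0.55702) = 0.57292. Converting, P(H|E) = 0.57292/1.5729 = 0.364.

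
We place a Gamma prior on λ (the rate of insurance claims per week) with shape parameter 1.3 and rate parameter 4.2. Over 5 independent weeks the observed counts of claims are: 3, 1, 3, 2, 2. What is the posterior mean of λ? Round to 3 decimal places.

The Poisson likelihood adds the total count to the shape and the number of exposure periods to the rate. Here ∑xᵢ = 11 and n = 5, so shape 1.3→12.3 and rate 4.2→9.2.
Posterior mean = shape/rate = 12.3/9.2 = 1.337.

Posterior mean ≈ 1.337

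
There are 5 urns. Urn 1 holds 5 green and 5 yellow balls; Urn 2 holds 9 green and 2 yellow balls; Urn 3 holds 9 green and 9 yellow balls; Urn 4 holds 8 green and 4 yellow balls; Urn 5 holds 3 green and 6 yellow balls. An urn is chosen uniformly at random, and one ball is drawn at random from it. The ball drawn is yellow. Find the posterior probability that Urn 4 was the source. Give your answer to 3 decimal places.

Tabulate prior·likelihood by source: [1] prior 0.2, lik 0.5, product 0.1000; [2] prior 0.2, lik 0.1818, product 0.03636; [3] prior 0.2, lik 0.5, product 0.1000; [4] prior 0.2, lik 0.3333, product 0.06667; [5] prior 0.2, lik 0.6667, product 0.1333.
Normalizing constant = 0.43636; the posterior for Urn 4 is its product over the sum, 0.06667/0.43636 = 0.153.

Posterior probability ≈ 0.153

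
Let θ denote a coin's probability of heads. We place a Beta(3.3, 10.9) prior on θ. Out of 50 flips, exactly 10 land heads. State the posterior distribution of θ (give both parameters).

Posterior: Beta(13.3, 50.9)

The binomial likelihood is conjugate to the Beta prior: with 10 successes and 40 failures, the posterior is Beta(3.3+10, 10.9+40) = Beta(13.3, 50.9).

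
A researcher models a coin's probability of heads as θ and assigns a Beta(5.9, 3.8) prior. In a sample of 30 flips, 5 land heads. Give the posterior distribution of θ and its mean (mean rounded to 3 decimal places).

Posterior: Beta(10.9, 28.8); mean ≈ 0.275

Observing 5 successes and 25 failures updates Beta(5.9, 3.8) by adding the success and failure counts to the two shape parameters: α = 5.9+5 = 10.9, β = 3.8+25 = 28.8.
E[θ | data] = 10.9/(10.9+28.8) = 0.275.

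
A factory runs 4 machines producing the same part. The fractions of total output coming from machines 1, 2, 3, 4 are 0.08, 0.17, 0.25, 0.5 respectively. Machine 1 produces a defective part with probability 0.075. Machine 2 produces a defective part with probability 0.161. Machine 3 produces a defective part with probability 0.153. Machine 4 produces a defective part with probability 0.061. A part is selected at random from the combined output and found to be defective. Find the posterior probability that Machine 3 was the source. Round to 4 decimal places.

P(defective|M1) = 0.075; P(defective|M2) = 0.161; P(defective|M3) = 0.153; P(defective|M4) = 0.061.
Prior × likelihood for each source: 0.08·0.075=0.006000, 0.17·0.161=0.02737, 0.25·0.153=0.03825, 0.5·0.061=0.03050. Summing gives P(defective) = 0.10212.
P(Machine 3 | defective) = 0.03825 / 0.10212 = 0.3746.

Posterior probability ≈ 0.3746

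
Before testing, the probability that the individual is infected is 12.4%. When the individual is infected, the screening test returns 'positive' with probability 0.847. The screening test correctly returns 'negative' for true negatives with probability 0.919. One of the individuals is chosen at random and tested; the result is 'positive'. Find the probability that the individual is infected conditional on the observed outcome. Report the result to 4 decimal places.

P(H | E) ≈ 0.5968

Write H for 'the individual is infected'. Prior odds H:¬H = 0.124/0.876 = 0.14155. For the 'positive' outcome, the likelihood ratio is 0.847/0.081 = 10.457.
Posterior odds = 0.14155 × 10.457 = 1.4802, so P(H|E) = 1.4802/(1+1.4802) = 0.5968.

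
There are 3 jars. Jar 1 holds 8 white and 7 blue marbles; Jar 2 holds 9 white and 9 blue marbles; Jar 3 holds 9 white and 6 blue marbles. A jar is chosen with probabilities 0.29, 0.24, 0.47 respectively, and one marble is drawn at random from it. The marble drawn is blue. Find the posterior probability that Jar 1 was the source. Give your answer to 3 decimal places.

Posterior probability ≈ 0.305

Tabulate prior·likelihood by source: [1] prior 0.29, lik 0.4667, product 0.1353; [2] prior 0.24, lik 0.5, product 0.1200; [3] prior 0.47, lik 0.4, product 0.1880.
Normalizing constant = 0.44333; the posterior for Jar 1 is its product over the sum, 0.1353/0.44333 = 0.305.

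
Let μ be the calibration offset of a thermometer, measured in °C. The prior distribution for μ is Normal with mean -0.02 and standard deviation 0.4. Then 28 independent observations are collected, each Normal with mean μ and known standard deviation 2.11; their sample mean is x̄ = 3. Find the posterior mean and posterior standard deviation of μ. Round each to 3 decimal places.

Posterior mean ≈ 1.495; posterior SD ≈ 0.282

With known σ, the Normal prior is conjugate. Weight on the data is w = (n/σ²)/(n/σ² + 1/τ₀²) = 6.28917/(6.28917+6.25000) = 0.50156.
Posterior mean = w·x̄ + (1−w)·μ₀ = 0.50156·3 + 0.49844·-0.02 = 1.495. Posterior variance = 1/(6.28917+6.25000) = 0.0797501, so SD = 0.282.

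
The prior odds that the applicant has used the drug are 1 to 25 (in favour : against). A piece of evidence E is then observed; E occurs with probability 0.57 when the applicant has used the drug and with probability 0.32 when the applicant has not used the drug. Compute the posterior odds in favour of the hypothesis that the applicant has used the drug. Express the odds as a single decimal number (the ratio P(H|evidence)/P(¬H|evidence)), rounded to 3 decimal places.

Posterior odds ≈ 0.071

Prior odds = 1/25 = 0.040000.
Likelihood ratio for E = 0.57/0.32 = 1.7812.
Posterior odds = prior odds × LR = 0.071250.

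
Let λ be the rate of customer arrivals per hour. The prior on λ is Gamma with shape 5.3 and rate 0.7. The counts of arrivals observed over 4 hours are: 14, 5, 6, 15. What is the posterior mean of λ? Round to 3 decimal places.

Posterior mean ≈ 9.638

The Poisson likelihood adds the total count to the shape and the number of exposure periods to the rate. Here ∑xᵢ = 40 and n = 4, so shape 5.3→45.3 and rate 0.7→4.7.
E[λ | data] = 45.3/4.7 = 9.638.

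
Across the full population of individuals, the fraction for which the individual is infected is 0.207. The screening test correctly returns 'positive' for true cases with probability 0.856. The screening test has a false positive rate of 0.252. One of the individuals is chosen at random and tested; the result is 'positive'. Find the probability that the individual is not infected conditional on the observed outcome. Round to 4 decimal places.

Write H for 'the individual is infected'. Prior odds H:¬H = 0.207/0.793 = 0.26103. For the 'positive' outcome, the likelihood ratio is 0.856/0.252 = 3.3968.
Posterior odds = 0.26103 × 3.3968 = 0.88669, so P(H|E) = 0.88669/(1+0.88669) = 0.4700. Then P(¬H|E) = 1 − 0.4700 = 0.5300.

P(¬H | E) ≈ 0.5300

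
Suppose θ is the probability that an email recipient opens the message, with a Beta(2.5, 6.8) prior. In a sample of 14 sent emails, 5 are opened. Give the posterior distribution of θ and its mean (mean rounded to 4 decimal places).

Posterior: Beta(7.5, 15.8); mean ≈ 0.3219

Observing 5 successes and 9 failures updates Beta(2.5, 6.8) by adding the success and failure counts to the two shape parameters: α = 2.5+5 = 7.5, β = 6.8+9 = 15.8.
Posterior mean = α/(α+β) = 7.5/23.3 = 0.3219.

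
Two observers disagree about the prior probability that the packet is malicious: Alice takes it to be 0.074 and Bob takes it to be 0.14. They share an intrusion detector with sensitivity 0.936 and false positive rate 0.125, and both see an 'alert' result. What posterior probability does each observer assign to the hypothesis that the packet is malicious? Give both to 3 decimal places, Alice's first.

The likelihood ratio for an 'alert' result is 0.936/0.125 = 7.4880.
Alice: prior odds 0.074/0.926 = 0.079914; posterior odds 0.59839; posterior probability 0.374.
Bob: prior odds 0.14/0.86 = 0.16279; posterior odds 1.2190; posterior probability 0.549.

Alice: 0.374; Bob: 0.549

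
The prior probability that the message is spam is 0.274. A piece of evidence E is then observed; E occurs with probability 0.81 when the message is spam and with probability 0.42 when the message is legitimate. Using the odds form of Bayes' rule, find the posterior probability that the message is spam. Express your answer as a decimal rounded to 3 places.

Prior odds = 0.274/(1−0.274) = 0.37741. In log-odds, ln(0.37741) = -0.97442.
Add log likelihood ratio: ln(1.9286) = 0.65678.
Posterior log-odds = -0.31764, so posterior odds = exp(-0.31764) = 0.72786. Converting, P(H|E) = 0.72786/1.7279 = 0.421.

Posterior probability ≈ 0.421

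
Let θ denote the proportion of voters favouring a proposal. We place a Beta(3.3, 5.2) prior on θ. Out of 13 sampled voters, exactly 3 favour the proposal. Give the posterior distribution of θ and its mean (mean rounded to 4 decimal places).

Posterior: Beta(6.3, 15.2); mean ≈ 0.2930

The binomial likelihood is conjugate to the Beta prior: with 3 successes and 10 failures, the posterior is Beta(3.3+3, 5.2+10) = Beta(6.3, 15.2).
Posterior mean = α/(α+β) = 6.3/21.5 = 0.2930.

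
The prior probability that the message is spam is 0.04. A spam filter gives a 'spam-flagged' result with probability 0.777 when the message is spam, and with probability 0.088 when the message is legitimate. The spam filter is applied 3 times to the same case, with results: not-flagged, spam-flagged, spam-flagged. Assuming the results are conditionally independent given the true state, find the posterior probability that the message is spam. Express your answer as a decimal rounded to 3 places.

Posterior P(H) ≈ 0.443

Let H be the event that the message is spam; start with P(H) = 0.04. P('spam-flagged'|H) = 0.777, P('spam-flagged'|¬H) = 0.088.
Update on result 1 ('not-flagged'): P(H) ← 0.223·0.0400 / (0.223·0.0400 + 0.912·0.9600) = 0.0089200/0.88444 = 0.0101.
Update on result 2 ('spam-flagged'): P(H) ← 0.777·0.0101 / (0.777·0.0101 + 0.088·0.9899) = 0.0078364/0.094949 = 0.0825.
Update on result 3 ('spam-flagged'): P(H) ← 0.777·0.0825 / (0.777·0.0825 + 0.088·0.9175) = 0.064128/0.14487 = 0.4427.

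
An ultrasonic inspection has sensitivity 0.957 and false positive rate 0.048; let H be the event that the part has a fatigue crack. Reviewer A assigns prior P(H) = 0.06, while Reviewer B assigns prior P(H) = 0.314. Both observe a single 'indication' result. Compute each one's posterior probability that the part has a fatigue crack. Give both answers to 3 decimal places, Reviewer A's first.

Reviewer A: 0.560; Reviewer B: 0.901

P('+'|H) = 0.957, P('+'|¬H) = 0.048.
Reviewer A: numerator 0.957·0.06 = 0.057420; evidence = 0.057420+0.048·0.94 = 0.10254; posterior = 0.560.
Reviewer B: numerator 0.957·0.314 = 0.30050; evidence = 0.30050+0.048·0.686 = 0.33343; posterior = 0.901.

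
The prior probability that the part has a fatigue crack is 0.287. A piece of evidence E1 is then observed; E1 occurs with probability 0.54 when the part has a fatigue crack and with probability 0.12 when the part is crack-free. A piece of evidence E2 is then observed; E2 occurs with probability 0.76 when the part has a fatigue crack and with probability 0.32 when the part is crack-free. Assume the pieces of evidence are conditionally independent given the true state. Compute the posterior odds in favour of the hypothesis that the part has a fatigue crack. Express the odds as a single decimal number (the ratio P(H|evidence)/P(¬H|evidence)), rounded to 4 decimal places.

Posterior odds ≈ 4.3020

Prior odds = 0.287/(1−0.287) = 0.40252.
Likelihood ratio for E1 = 0.54/0.12 = 4.5000.
Likelihood ratio for E2 = 0.76/0.32 = 2.3750.
Posterior odds = prior odds × LR₁ × LR₂ = 4.3020.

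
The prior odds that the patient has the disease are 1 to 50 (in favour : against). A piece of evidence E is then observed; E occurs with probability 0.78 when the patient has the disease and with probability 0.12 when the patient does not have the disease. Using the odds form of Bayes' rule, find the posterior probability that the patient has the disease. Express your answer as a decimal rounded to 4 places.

Prior odds = 1/50 = 0.020000.
Likelihood ratio for E = 0.78/0.12 = 6.5000.
Posterior odds = prior odds × LR = 0.13000.
Posterior probability = odds/(1+odds) = 0.13000/1.1300 = 0.1150.

Posterior probability ≈ 0.1150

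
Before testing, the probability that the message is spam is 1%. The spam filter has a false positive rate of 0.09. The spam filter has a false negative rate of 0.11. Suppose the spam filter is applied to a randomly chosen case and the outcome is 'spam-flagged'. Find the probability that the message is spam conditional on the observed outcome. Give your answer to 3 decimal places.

P(H | E) ≈ 0.091

Let H be the event that the message is spam. P(H) = 0.01, so P(¬H) = 0.99. With E the 'spam-flagged' result, P(E|H) = 0.89 and P(E|¬H) = 0.09.
P(E) = 0.89·0.01 + 0.09·0.99 = 0.0089000 + 0.089100 = 0.098000.
By Bayes' theorem, P(H|E) = 0.0089000 / 0.098000 = 0.091.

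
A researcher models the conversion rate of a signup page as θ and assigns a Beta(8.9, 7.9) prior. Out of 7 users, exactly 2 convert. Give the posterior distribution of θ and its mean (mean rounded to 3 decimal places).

Observing 2 successes and 5 failures updates Beta(8.9, 7.9) by adding the success and failure counts to the two shape parameters: α = 8.9+2 = 10.9, β = 7.9+5 = 12.9.
E[θ | data] = 10.9/(10.9+12.9) = 0.458.

Posterior: Beta(10.9, 12.9); mean ≈ 0.458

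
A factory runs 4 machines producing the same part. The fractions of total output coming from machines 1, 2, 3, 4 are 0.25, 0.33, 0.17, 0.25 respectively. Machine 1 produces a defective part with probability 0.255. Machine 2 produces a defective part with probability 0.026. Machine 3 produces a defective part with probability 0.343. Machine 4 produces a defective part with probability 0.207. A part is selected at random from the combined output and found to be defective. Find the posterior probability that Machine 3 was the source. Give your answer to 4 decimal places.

P(defective|M1) = 0.255; P(defective|M2) = 0.026; P(defective|M3) = 0.343; P(defective|M4) = 0.207.
Prior × likelihood for each source: 0.25·0.255=0.06375, 0.33·0.026=0.008580, 0.17·0.343=0.05831, 0.25·0.207=0.05175. Summing gives P(defective) = 0.18239.
P(Machine 3 | defective) = 0.05831 / 0.18239 = 0.3197.

Posterior probability ≈ 0.3197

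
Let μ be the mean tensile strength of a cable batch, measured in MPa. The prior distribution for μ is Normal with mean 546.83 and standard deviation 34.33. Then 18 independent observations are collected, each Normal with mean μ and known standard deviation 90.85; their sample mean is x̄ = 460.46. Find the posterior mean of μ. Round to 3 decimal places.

Posterior mean ≈ 484.652

Prior precision 1/τ₀² = 1/34.33² = 0.00084850; data precision n/σ² = 18/90.85² = 0.00218083.
Posterior precision = 0.00084850 + 0.00218083 = 0.00302934.
Posterior mean = (0.00084850·546.83 + 0.00218083·460.46) / 0.00302934 = 484.652.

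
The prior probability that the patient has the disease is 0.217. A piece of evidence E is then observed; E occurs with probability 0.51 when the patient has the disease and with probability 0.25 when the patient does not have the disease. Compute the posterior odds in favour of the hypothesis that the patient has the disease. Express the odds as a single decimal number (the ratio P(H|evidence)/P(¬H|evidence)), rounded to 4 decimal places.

Posterior odds ≈ 0.5654

Prior odds = 0.217/(1−0.217) = 0.27714.
Likelihood ratio for E = 0.51/0.25 = 2.0400.
Posterior odds = prior odds × LR = 0.56536.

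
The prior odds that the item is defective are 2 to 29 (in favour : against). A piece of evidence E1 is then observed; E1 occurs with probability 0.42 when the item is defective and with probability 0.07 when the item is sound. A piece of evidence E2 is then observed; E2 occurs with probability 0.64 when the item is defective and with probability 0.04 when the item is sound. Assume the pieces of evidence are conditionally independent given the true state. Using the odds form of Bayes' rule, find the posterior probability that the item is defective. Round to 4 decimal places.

Prior odds = 2/29 = 0.068966. In log-odds, ln(0.068966) = -2.6741.
Add log likelihood ratios: ln(6.0000) + ln(16.000) = 4.5643.
Posterior log-odds = 1.8902, so posterior odds = exp(1.8902) = 6.6207. Converting, P(H|E) = 6.6207/7.6207 = 0.8688.

Posterior probability ≈ 0.8688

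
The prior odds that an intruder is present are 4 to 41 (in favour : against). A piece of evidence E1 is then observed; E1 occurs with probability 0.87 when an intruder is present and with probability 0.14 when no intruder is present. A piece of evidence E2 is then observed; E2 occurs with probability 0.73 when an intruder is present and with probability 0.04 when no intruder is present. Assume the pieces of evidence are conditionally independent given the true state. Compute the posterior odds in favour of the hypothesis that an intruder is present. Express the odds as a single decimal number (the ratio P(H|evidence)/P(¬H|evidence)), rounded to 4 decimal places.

Posterior odds ≈ 11.0645

Prior odds = 4/41 = 0.097561. In log-odds, ln(0.097561) = -2.3273.
Add log likelihood ratios: ln(6.2143) + ln(18.250) = 4.7310.
Posterior log-odds = 2.4037, so posterior odds = exp(2.4037) = 11.064.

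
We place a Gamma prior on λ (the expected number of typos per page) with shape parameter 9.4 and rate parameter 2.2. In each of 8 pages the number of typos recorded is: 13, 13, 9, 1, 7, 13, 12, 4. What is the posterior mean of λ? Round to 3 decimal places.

The Poisson likelihood adds the total count to the shape and the number of exposure periods to the rate. Here ∑xᵢ = 72 and n = 8, so shape 9.4→81.4 and rate 2.2→10.2.
E[λ | data] = 81.4/10.2 = 7.980.

Posterior mean ≈ 7.980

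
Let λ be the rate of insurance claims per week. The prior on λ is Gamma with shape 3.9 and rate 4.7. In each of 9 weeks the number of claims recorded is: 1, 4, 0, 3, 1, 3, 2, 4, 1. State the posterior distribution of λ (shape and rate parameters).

Posterior: Gamma(shape=22.9, rate=13.7)

Total count ∑xᵢ = 19 over n = 9 weeks.
Gamma is conjugate to the Poisson likelihood: posterior is Gamma(shape = 3.9+19 = 22.9, rate = 4.7+9 = 13.7).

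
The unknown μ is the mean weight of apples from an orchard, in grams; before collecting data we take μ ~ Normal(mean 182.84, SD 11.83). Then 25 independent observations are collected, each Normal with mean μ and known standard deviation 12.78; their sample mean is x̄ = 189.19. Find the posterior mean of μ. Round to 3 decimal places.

Prior precision 1/τ₀² = 1/11.83² = 0.00714547; data precision n/σ² = 25/12.78² = 0.153066.
Posterior precision = 0.00714547 + 0.153066 = 0.160211.
Posterior mean = (0.00714547·182.84 + 0.153066·189.19) / 0.160211 = 188.907.

Posterior mean ≈ 188.907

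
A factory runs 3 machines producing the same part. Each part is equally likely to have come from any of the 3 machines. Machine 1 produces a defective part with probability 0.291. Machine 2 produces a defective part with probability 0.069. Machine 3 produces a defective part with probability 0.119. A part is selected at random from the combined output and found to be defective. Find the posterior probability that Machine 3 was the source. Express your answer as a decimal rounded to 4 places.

P(defective|M1) = 0.291; P(defective|M2) = 0.069; P(defective|M3) = 0.119.
Prior × likelihood for each source: 0.333333·0.291=0.09700, 0.333333·0.069=0.02300, 0.333333·0.119=0.03967. Summing gives P(defective) = 0.15967.
P(Machine 3 | defective) = 0.03967 / 0.15967 = 0.2484.

Posterior probability ≈ 0.2484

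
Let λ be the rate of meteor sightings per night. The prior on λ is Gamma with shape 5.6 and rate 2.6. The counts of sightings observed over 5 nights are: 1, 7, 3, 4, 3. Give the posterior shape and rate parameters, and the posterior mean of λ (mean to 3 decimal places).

The Poisson likelihood adds the total count to the shape and the number of exposure periods to the rate. Here ∑xᵢ = 18 and n = 5, so shape 5.6→23.6 and rate 2.6→7.6.
E[λ | data] = 23.6/7.6 = 3.105.

Posterior: Gamma(shape=23.6, rate=7.6); mean ≈ 3.105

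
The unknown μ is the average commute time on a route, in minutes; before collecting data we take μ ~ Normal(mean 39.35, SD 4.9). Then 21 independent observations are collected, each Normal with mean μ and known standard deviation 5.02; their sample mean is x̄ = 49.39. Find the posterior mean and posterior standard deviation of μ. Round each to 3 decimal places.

Prior precision 1/τ₀² = 1/4.9² = 0.0416493; data precision n/σ² = 21/5.02² = 0.833320.
Posterior precision = 0.0416493 + 0.833320 = 0.874969, giving posterior SD = 1/√0.874969 = 1.069.
Posterior mean = (0.0416493·39.35 + 0.833320·49.39) / 0.874969 = 48.912.

Posterior mean ≈ 48.912; posterior SD ≈ 1.069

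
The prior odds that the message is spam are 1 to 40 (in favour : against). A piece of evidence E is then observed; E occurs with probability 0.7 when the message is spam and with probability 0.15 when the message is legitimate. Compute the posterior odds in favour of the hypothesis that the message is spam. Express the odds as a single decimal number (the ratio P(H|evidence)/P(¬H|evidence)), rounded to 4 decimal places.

Prior odds = 1/40 = 0.025000. In log-odds, ln(0.025000) = -3.6889.
Add log likelihood ratio: ln(4.6667) = 1.5404.
Posterior log-odds = -2.1484, so posterior odds = exp(-2.1484) = 0.11667.

Posterior odds ≈ 0.1167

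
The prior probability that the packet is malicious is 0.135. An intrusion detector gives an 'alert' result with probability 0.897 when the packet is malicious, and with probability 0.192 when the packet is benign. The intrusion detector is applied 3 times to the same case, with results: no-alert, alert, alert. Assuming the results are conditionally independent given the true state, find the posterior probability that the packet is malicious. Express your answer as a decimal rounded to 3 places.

Posterior P(H) ≈ 0.303

Let H be the event that the packet is malicious; start with P(H) = 0.135. P('alert'|H) = 0.897, P('alert'|¬H) = 0.192.
Update on result 1 ('no-alert'): P(H) ← 0.103·0.1350 / (0.103·0.1350 + 0.808·0.8650) = 0.013905/0.71283 = 0.0195.
Update on result 2 ('alert'): P(H) ← 0.897·0.0195 / (0.897·0.0195 + 0.192·0.9805) = 0.017498/0.20575 = 0.0850.
Update on result 3 ('alert'): P(H) ← 0.897·0.0850 / (0.897·0.0850 + 0.192·0.9150) = 0.076283/0.25195 = 0.3028.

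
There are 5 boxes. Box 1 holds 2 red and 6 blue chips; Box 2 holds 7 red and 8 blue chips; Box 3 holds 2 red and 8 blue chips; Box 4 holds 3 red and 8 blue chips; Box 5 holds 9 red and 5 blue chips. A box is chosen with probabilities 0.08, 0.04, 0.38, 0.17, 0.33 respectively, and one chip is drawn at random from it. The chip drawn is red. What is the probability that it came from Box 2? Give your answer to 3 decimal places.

P(red|Box 1) = 0.25; P(red|Box 2) = 0.4667; P(red|Box 3) = 0.2; P(red|Box 4) = 0.2727; P(red|Box 5) = 0.6429.
Prior × likelihood for each source: 0.08·0.25=0.02000, 0.04·0.4667=0.01867, 0.38·0.2=0.07600, 0.17·0.2727=0.04636, 0.33·0.6429=0.2121. Summing gives P(red) = 0.37317.
P(Box 2 | red) = 0.01867 / 0.37317 = 0.050.

Posterior probability ≈ 0.050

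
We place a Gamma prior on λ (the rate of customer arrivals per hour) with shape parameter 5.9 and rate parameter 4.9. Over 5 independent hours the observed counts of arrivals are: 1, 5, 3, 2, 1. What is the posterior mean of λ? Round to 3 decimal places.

Total count ∑xᵢ = 12 over n = 5 hours.
Gamma is conjugate to the Poisson likelihood: posterior is Gamma(shape = 5.9+12 = 17.9, rate = 4.9+5 = 9.9).
E[λ | data] = 17.9/9.9 = 1.808.

Posterior mean ≈ 1.808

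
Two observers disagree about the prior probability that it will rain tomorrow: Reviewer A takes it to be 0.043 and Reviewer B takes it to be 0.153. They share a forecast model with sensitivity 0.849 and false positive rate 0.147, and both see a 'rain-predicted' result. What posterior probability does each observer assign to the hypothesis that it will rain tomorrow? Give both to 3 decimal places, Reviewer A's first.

P('+'|H) = 0.849, P('+'|¬H) = 0.147.
Reviewer A: numerator 0.849·0.043 = 0.036507; evidence = 0.036507+0.147·0.957 = 0.17719; posterior = 0.206.
Reviewer B: numerator 0.849·0.153 = 0.12990; evidence = 0.12990+0.147·0.847 = 0.25441; posterior = 0.511.

Reviewer A: 0.206; Reviewer B: 0.511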